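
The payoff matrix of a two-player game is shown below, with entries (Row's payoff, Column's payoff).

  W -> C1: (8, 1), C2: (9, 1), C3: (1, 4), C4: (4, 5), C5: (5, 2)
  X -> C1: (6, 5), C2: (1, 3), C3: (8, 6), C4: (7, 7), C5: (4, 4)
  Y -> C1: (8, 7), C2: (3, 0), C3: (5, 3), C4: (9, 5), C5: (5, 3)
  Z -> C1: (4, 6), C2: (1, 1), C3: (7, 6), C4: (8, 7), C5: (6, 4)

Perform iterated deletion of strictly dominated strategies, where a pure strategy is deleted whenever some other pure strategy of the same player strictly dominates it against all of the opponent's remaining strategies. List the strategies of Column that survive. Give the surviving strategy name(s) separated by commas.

C1, C4

Column C2 is eliminated: C3 beats it against every remaining row (W: 4>1, X: 6>3, Y: 3>0, Z: 6>1).
Column's strategy C3 is strictly dominated by C4 (W: 5>4, X: 7>6, Y: 5>3, Z: 7>6) and is removed.
Row's strategy X is strictly dominated by Y (C1: 8>6, C4: 9>7, C5: 5>4) and is removed.
Column C5 is eliminated: C4 beats it against every remaining row (W: 5>2, Y: 5>3, Z: 7>4).
Row's strategy Z is strictly dominated by Y (C1: 8>4, C4: 9>8) and is removed.
Among the remaining strategies, none is strictly dominated by another pure strategy of the same player, so the elimination stops.
Surviving strategies — Row: {W, Y}; Column: {C1, C4}.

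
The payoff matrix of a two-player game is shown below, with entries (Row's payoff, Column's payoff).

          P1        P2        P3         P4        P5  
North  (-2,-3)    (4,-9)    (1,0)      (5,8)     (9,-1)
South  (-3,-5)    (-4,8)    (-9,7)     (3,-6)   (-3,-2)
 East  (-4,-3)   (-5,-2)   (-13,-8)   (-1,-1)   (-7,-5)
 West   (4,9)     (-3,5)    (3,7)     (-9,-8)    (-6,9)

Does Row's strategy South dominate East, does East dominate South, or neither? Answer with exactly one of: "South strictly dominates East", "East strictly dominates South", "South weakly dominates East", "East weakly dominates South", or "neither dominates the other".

South strictly dominates East

South's payoffs vs East's, by Column's action — P1: -3>-4, P2: -4>-5, P3: -9>-13, P4: 3>-1, P5: -3>-7.
Every comparison favours South, so South strictly dominates East.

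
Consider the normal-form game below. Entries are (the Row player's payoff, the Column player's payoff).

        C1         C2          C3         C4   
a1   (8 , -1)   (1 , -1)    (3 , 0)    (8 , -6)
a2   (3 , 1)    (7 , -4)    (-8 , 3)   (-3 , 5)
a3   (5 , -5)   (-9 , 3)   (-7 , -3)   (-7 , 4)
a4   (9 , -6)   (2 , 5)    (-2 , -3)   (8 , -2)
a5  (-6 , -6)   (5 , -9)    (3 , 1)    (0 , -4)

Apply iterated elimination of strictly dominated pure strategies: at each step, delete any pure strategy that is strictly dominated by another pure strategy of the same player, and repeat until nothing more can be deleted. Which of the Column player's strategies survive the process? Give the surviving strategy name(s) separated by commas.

For the Row player, a1 strictly dominates a3 on the remaining columns (C1: 8>5, C2: 1>-9, C3: 3>-7, C4: 8>-7); eliminate a3.
Column C1 is eliminated: C3 beats it against every remaining row (a1: 0>-1, a2: 3>1, a4: -3>-6, a5: 1>-6).
Among the remaining strategies, none is strictly dominated by another pure strategy of the same player, so the elimination stops.
Surviving strategies — the Row player: {a1, a2, a4, a5}; the Column player: {C2, C3, C4}.

C2, C3, C4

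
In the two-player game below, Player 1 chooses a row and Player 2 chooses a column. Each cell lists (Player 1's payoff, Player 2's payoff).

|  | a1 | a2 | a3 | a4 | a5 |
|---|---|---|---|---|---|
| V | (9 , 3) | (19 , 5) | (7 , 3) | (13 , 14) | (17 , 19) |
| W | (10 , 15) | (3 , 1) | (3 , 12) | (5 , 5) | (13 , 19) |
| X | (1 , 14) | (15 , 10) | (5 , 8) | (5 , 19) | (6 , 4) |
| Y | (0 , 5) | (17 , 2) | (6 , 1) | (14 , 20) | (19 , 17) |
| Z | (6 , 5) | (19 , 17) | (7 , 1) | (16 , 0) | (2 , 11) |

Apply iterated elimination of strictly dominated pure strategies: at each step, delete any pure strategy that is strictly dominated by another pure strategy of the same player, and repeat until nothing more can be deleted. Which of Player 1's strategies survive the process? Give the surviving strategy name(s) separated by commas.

V, Y, Z

Row X is eliminated: V beats it against every remaining column (a1: 9>1, a2: 19>15, a3: 7>5, a4: 13>5, a5: 17>6).
Column a1 is eliminated: a5 beats it against every remaining row (V: 19>3, W: 19>15, Y: 17>5, Z: 11>5).
Row W is eliminated: V beats it against every remaining column (a2: 19>3, a3: 7>3, a4: 13>5, a5: 17>13).
Player 2's strategy a3 is strictly dominated by a2 (V: 5>3, Y: 2>1, Z: 17>1) and is removed.
Among the remaining strategies, none is strictly dominated by another pure strategy of the same player, so the elimination stops.
Surviving strategies — Player 1: {V, Y, Z}; Player 2: {a2, a4, a5}.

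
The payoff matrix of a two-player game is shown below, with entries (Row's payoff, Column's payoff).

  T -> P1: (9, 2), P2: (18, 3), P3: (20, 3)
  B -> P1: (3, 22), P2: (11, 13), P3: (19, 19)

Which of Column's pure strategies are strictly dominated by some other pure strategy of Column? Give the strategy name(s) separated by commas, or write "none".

none

P1: no other strategy beats it everywhere (P2 at B (22>13); P3 at B (22>19)).
P2: no other strategy beats it everywhere (P1 at T (3>2); P3 at T (3=3)).
P3 is not dominated — it holds its own against P1 at T (3>2); P2 at T (3=3).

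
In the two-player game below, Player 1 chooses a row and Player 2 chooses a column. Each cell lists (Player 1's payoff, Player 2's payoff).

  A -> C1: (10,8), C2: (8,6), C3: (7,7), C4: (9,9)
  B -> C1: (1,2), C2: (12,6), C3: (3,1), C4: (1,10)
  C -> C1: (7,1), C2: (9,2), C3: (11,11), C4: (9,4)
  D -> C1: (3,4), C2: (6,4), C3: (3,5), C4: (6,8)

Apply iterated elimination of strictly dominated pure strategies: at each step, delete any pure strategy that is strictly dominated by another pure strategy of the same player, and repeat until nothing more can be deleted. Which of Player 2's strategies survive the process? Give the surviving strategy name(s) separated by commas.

Row D is eliminated: A beats it against every remaining column (C1: 10>3, C2: 8>6, C3: 7>3, C4: 9>6).
For Player 2, C4 strictly dominates C1 on the remaining rows (A: 9>8, B: 10>2, C: 4>1); eliminate C1.
Player 2's strategy C2 is strictly dominated by C4 (A: 9>6, B: 10>6, C: 4>2) and is removed.
Row B is eliminated: A beats it against every remaining column (C3: 7>3, C4: 9>1).
Among the remaining strategies, none is strictly dominated by another pure strategy of the same player, so the elimination stops.
Surviving strategies — Player 1: {A, C}; Player 2: {C3, C4}.

C3, C4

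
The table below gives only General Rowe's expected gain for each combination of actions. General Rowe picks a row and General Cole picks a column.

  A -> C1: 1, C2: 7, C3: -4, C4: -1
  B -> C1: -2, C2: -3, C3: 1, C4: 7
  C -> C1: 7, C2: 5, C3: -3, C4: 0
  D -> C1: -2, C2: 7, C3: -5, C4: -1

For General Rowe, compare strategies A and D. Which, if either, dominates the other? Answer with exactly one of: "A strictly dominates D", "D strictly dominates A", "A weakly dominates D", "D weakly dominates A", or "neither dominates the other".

A's payoffs vs D's, by General Cole's action — C1: 1>-2, C2: 7=7, C3: -4>-5, C4: -1=-1.
A is at least as good everywhere and strictly better somewhere (tied only at C2, C4), so A weakly but not strictly dominates D.

A weakly dominates D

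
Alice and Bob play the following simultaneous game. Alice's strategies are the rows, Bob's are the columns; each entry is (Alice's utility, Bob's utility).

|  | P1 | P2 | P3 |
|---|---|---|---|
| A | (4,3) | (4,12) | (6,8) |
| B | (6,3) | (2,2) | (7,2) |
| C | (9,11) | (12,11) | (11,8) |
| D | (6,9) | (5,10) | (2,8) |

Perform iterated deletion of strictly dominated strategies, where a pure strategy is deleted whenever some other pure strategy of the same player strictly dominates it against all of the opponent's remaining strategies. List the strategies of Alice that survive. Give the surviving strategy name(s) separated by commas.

C

Alice's strategy A is strictly dominated by C (P1: 9>4, P2: 12>4, P3: 11>6) and is removed.
Row B is eliminated: C beats it against every remaining column (P1: 9>6, P2: 12>2, P3: 11>7).
Row D is eliminated: C beats it against every remaining column (P1: 9>6, P2: 12>5, P3: 11>2).
Bob's strategy P3 is strictly dominated by P1 (C: 11>8) and is removed.
Among the remaining strategies, none is strictly dominated by another pure strategy of the same player, so the elimination stops.
Surviving strategies — Alice: {C}; Bob: {P1, P2}.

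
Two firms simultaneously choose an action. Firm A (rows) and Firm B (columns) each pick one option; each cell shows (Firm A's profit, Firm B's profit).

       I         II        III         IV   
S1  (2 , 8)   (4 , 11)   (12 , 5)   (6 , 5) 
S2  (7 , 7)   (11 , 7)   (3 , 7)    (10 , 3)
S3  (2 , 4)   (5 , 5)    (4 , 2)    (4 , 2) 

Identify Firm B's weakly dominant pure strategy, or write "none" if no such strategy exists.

II vs I: S1: 11>8, S2: 7=7, S3: 5>4.
II vs III: S1: 11>5, S2: 7=7, S3: 5>2.
II vs IV: S1: 11>5, S2: 7>3, S3: 5>2.
II is at least as good as every other strategy against every opponent action, so it is weakly dominant.

II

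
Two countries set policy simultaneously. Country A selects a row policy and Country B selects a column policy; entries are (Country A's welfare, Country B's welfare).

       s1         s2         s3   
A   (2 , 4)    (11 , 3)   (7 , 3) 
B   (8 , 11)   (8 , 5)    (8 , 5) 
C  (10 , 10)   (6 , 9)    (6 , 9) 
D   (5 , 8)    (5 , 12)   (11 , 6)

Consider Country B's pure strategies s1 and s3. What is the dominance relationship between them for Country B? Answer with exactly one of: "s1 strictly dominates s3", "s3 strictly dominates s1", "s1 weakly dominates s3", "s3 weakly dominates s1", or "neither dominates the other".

s1 strictly dominates s3

s1's payoffs vs s3's, by Country A's action — A: 4>3, B: 11>5, C: 10>9, D: 8>6.
s1 gives a strictly higher payoff against every action of Country A, so s1 strictly dominates s3.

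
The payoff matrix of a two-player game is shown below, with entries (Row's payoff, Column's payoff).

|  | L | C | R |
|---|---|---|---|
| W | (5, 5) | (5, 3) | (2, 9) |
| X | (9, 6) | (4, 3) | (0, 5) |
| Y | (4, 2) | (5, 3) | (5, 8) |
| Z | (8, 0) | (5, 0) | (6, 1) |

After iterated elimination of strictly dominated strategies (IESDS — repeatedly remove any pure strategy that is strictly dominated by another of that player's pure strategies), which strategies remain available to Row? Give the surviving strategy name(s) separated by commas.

X, Z

Column C is eliminated: R beats it against every remaining row (W: 9>3, X: 5>3, Y: 8>3, Z: 1>0).
Row W is eliminated: Z beats it against every remaining column (L: 8>5, R: 6>2).
For Row, Z strictly dominates Y on the remaining columns (L: 8>4, R: 6>5); eliminate Y.
Among the remaining strategies, none is strictly dominated by another pure strategy of the same player, so the elimination stops.
Surviving strategies — Row: {X, Z}; Column: {L, R}.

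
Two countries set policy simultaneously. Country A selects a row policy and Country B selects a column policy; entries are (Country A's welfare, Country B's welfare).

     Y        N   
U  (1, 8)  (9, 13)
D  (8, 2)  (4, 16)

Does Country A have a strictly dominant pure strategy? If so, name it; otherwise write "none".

U fails to dominate D at Y (1<8).
D fails to dominate U at N (4<9).
No single strategy dominates all the others.

none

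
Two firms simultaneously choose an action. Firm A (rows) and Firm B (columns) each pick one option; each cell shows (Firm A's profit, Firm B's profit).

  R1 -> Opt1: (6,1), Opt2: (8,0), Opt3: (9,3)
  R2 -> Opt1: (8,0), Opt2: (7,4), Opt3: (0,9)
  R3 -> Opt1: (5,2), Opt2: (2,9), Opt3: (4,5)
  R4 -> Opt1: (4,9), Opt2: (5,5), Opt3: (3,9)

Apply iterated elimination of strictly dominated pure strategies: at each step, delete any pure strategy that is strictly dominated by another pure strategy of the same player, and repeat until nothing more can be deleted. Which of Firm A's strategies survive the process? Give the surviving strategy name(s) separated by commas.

R1

Row R3 is eliminated: R1 beats it against every remaining column (Opt1: 6>5, Opt2: 8>2, Opt3: 9>4).
Firm A's strategy R4 is strictly dominated by R1 (Opt1: 6>4, Opt2: 8>5, Opt3: 9>3) and is removed.
Firm B's strategy Opt1 is strictly dominated by Opt3 (R1: 3>1, R2: 9>0) and is removed.
For Firm A, R1 strictly dominates R2 on the remaining columns (Opt2: 8>7, Opt3: 9>0); eliminate R2.
For Firm B, Opt3 strictly dominates Opt2 on the remaining rows (R1: 3>0); eliminate Opt2.
Among the remaining strategies, none is strictly dominated by another pure strategy of the same player, so the elimination stops.
Surviving strategies — Firm A: {R1}; Firm B: {Opt3}.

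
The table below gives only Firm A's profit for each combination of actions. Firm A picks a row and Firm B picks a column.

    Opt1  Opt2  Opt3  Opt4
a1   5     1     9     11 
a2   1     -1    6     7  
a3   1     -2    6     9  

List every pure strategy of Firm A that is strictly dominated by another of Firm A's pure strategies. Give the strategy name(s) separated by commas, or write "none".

a1: no other strategy beats it everywhere (a2 at Opt1 (5>1); a3 at Opt1 (5>1)).
a2: dominated, since a1 does at least as well everywhere (Opt1: 5>1, Opt2: 1>-1, Opt3: 9>6, Opt4: 11>7).
a3: dominated, since a1 does at least as well everywhere (Opt1: 5>1, Opt2: 1>-2, Opt3: 9>6, Opt4: 11>9).

a2, a3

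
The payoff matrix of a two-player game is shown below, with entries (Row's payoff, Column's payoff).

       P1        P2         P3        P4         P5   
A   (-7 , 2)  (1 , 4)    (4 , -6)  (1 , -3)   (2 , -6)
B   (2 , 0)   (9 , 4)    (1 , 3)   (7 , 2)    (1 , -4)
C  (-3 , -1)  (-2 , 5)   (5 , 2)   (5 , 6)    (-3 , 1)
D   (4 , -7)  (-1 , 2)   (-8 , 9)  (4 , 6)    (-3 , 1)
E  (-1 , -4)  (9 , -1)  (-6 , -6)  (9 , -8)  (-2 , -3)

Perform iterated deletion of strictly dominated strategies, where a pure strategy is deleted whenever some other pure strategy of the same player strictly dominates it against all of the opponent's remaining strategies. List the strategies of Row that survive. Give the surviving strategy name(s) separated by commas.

B, E

For Column, P2 strictly dominates P1 on the remaining rows (A: 4>2, B: 4>0, C: 5>-1, D: 2>-7, E: -1>-4); eliminate P1.
Row's strategy D is strictly dominated by B (P2: 9>-1, P3: 1>-8, P4: 7>4, P5: 1>-3) and is removed.
For Column, P2 strictly dominates P3 on the remaining rows (A: 4>-6, B: 4>3, C: 5>2, E: -1>-6); eliminate P3.
Row's strategy C is strictly dominated by B (P2: 9>-2, P4: 7>5, P5: 1>-3) and is removed.
Column P4 is eliminated: P2 beats it against every remaining row (A: 4>-3, B: 4>2, E: -1>-8).
Column P5 is eliminated: P2 beats it against every remaining row (A: 4>-6, B: 4>-4, E: -1>-3).
Row's strategy A is strictly dominated by B (P2: 9>1) and is removed.
Among the remaining strategies, none is strictly dominated by another pure strategy of the same player, so the elimination stops.
Surviving strategies — Row: {B, E}; Column: {P2}.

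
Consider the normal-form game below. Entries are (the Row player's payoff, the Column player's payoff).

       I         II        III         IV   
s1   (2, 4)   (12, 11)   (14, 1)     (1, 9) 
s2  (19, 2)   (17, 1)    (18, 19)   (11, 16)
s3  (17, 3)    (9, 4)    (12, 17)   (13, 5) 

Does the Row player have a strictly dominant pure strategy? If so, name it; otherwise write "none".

none

s1 fails to dominate s2 at I (2<19).
s2 fails to dominate s3 at IV (11<13).
s3 fails to dominate s1 at II (9<12).
No single strategy dominates all the others.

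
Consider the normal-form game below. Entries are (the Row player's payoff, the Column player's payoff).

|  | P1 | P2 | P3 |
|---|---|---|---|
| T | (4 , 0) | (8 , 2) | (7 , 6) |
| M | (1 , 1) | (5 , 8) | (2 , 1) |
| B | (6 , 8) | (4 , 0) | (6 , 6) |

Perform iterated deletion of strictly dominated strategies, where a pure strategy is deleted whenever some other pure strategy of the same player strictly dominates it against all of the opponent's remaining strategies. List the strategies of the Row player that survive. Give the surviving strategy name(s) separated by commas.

For the Row player, T strictly dominates M on the remaining columns (P1: 4>1, P2: 8>5, P3: 7>2); eliminate M.
The Column player's strategy P2 is strictly dominated by P3 (T: 6>2, B: 6>0) and is removed.
Among the remaining strategies, none is strictly dominated by another pure strategy of the same player, so the elimination stops.
Surviving strategies — the Row player: {T, B}; the Column player: {P1, P3}.

T, B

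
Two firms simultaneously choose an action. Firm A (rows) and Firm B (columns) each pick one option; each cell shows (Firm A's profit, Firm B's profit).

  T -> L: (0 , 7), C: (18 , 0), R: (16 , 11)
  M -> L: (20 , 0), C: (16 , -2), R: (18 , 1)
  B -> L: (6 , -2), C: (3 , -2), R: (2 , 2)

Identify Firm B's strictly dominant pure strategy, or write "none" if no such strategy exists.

R

R vs L: T: 11>7, M: 1>0, B: 2>-2.
R vs C: T: 11>0, M: 1>-2, B: 2>-2.
R strictly beats every other strategy against every opponent action, so it is strictly dominant.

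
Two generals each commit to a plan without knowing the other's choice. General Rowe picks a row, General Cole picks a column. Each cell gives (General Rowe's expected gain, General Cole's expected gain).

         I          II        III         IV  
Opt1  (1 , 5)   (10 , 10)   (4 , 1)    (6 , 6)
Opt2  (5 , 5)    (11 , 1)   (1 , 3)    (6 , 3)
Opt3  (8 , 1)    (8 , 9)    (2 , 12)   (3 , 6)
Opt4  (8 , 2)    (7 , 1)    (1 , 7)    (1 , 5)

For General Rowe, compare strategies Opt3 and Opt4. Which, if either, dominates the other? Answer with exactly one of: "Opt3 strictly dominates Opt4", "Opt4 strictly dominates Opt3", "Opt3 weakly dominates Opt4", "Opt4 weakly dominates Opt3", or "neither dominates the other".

Opt3 weakly dominates Opt4

Compare Opt3 to Opt4 across each opponent action: I: 8=8, II: 8>7, III: 2>1, IV: 3>1.
Opt3 is at least as good everywhere and strictly better somewhere (tied only at I), so Opt3 weakly but not strictly dominates Opt4.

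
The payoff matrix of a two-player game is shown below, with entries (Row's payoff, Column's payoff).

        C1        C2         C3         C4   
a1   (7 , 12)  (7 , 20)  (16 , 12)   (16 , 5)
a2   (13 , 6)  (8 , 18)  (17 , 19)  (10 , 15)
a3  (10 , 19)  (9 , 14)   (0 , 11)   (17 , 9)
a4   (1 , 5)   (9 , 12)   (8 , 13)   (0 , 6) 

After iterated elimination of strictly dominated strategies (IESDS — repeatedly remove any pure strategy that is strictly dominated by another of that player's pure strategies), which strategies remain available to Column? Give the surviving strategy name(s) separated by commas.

C1, C2, C3

For Column, C2 strictly dominates C4 on the remaining rows (a1: 20>5, a2: 18>15, a3: 14>9, a4: 12>6); eliminate C4.
Row's strategy a1 is strictly dominated by a2 (C1: 13>7, C2: 8>7, C3: 17>16) and is removed.
Among the remaining strategies, none is strictly dominated by another pure strategy of the same player, so the elimination stops.
Surviving strategies — Row: {a2, a3, a4}; Column: {C1, C2, C3}.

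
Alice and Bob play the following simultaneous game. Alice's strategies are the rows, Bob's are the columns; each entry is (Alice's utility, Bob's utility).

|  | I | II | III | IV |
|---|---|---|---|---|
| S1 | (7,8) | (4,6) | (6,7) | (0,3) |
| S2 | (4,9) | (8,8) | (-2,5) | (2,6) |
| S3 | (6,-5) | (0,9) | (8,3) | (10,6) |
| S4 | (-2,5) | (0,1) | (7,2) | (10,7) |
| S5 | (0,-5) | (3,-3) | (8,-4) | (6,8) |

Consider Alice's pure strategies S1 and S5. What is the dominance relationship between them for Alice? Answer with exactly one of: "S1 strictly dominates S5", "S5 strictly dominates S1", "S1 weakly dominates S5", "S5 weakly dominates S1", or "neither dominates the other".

neither dominates the other

Compare S1 to S5 across each opponent action: I: 7>0, II: 4>3, III: 6<8, IV: 0<6.
S1 does better at I, II but worse at III, IV; neither strategy dominates the other.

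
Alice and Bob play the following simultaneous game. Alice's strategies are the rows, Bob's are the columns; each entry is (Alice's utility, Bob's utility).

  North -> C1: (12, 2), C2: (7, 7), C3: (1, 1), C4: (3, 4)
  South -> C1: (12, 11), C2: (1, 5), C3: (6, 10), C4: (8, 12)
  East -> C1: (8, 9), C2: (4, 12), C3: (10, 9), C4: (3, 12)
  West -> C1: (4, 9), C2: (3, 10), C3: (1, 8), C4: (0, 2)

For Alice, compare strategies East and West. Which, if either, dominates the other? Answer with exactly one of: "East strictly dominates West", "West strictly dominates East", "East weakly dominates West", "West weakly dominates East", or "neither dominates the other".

East strictly dominates West

Compare East to West across every action of Bob: C1: 8>4, C2: 4>3, C3: 10>1, C4: 3>0.
East gives a strictly higher payoff against every action of Bob, so East strictly dominates West.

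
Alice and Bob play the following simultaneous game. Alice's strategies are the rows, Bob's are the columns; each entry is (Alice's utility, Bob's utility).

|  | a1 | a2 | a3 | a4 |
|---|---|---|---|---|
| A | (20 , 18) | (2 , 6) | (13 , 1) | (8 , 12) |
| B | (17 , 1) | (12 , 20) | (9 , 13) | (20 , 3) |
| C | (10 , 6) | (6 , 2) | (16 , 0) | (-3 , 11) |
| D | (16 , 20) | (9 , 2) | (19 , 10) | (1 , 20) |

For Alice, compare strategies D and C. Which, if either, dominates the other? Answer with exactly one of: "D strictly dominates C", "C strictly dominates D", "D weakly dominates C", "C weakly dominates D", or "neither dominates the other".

D's payoffs vs C's, by Bob's action — a1: 16>10, a2: 9>6, a3: 19>16, a4: 1>-3.
D gives a strictly higher payoff against each choice by Bob, so D strictly dominates C.

D strictly dominates C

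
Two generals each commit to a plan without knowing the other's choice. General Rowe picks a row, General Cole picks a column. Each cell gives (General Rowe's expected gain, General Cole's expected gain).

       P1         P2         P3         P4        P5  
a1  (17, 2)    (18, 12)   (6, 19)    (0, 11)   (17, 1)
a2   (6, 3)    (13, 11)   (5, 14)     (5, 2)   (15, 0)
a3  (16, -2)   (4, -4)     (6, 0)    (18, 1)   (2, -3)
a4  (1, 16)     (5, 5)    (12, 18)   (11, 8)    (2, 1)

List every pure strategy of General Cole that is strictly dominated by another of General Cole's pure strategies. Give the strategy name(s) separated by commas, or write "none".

P1: dominated, since P3 does at least as well everywhere (a1: 19>2, a2: 14>3, a3: 0>-2, a4: 18>16).
P3 strictly dominates P2 — a1: 19>12, a2: 14>11, a3: 0>-4, a4: 18>5.
P3: no other strategy beats it everywhere (P1 at a1 (19>2); P2 at a1 (19>12); P4 at a1 (19>11); P5 at a1 (19>1)).
P4 is not dominated — it holds its own against P1 at a1 (11>2); P2 at a3 (1>-4); P3 at a3 (1>0); P5 at a1 (11>1).
P5: dominated, since P1 does at least as well everywhere (a1: 2>1, a2: 3>0, a3: -2>-3, a4: 16>1).

P1, P2, P5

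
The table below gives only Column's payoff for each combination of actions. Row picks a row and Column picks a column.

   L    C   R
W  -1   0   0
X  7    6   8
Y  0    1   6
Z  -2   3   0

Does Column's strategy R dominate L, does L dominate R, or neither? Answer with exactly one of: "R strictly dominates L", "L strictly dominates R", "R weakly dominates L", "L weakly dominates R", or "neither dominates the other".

R's payoffs vs L's, by Row's action — W: 0>-1, X: 8>7, Y: 6>0, Z: 0>-2.
Every comparison favours R, so R strictly dominates L.

R strictly dominates L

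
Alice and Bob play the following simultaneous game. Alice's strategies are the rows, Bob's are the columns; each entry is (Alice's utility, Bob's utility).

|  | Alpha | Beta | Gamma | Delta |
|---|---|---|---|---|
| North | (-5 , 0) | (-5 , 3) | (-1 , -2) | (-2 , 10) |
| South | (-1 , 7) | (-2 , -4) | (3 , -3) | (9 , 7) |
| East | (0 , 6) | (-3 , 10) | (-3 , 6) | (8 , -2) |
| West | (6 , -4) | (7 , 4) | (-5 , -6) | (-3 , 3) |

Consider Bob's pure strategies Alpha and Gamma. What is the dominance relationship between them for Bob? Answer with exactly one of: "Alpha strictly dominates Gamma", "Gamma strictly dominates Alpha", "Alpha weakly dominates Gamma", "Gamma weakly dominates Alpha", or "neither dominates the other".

Alpha weakly dominates Gamma

Alpha's payoffs vs Gamma's, by Alice's action — North: 0>-2, South: 7>-3, East: 6=6, West: -4>-6.
Alpha is at least as good everywhere and strictly better somewhere (tied only at East), so Alpha weakly but not strictly dominates Gamma.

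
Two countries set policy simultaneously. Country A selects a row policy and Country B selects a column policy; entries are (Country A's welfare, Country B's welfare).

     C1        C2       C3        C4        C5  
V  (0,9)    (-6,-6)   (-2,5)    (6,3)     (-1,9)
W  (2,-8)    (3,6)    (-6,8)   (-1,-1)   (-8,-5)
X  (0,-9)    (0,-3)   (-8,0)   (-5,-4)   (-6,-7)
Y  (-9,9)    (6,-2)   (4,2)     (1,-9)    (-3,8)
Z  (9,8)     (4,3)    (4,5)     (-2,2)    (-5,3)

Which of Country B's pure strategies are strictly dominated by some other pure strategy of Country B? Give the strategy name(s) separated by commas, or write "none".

C2, C4

C1 is not dominated — it holds its own against C2 at V (9>-6); C3 at V (9>5); C4 at V (9>3); C5 at V (9=9).
C3 strictly dominates C2 — V: 5>-6, W: 8>6, X: 0>-3, Y: 2>-2, Z: 5>3.
C3: no other strategy beats it everywhere (C1 at W (8>-8); C2 at V (5>-6); C4 at V (5>3); C5 at W (8>-5)).
C4: dominated, since C3 does at least as well everywhere (V: 5>3, W: 8>-1, X: 0>-4, Y: 2>-9, Z: 5>2).
C5 is not dominated — it holds its own against C1 at V (9=9); C2 at V (9>-6); C3 at V (9>5); C4 at V (9>3).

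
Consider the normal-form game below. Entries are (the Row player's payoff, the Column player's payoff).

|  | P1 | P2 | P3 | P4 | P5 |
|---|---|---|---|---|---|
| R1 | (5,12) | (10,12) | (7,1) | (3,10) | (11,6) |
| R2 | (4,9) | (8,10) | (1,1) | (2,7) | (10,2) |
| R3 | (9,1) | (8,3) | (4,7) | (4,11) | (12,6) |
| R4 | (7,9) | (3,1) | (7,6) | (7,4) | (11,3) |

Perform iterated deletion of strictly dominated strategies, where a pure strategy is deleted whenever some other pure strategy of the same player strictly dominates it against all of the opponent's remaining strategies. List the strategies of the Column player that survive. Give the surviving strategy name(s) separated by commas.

The Row player's strategy R2 is strictly dominated by R1 (P1: 5>4, P2: 10>8, P3: 7>1, P4: 3>2, P5: 11>10) and is removed.
The Column player's strategy P5 is strictly dominated by P4 (R1: 10>6, R3: 11>6, R4: 4>3) and is removed.
Among the remaining strategies, none is strictly dominated by another pure strategy of the same player, so the elimination stops.
Surviving strategies — the Row player: {R1, R3, R4}; the Column player: {P1, P2, P3, P4}.

P1, P2, P3, P4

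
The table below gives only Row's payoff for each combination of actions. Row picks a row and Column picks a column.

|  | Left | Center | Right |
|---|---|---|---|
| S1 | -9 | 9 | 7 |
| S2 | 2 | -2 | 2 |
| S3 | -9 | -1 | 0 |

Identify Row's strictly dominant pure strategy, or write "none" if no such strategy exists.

none

S1 fails to dominate S2 at Left (-9<2).
S2 fails to dominate S1 at Center (-2<9).
S3 fails to dominate S1 at Left (-9=-9).
No single strategy dominates all the others.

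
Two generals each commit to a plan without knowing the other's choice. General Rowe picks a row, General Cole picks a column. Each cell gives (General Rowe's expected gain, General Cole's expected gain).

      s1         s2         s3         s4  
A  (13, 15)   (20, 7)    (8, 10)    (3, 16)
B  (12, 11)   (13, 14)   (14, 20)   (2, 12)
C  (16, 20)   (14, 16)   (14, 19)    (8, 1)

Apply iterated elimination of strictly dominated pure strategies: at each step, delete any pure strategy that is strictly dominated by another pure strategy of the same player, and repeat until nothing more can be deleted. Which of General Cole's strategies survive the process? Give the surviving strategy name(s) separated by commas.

s1, s3

General Cole's strategy s2 is strictly dominated by s3 (A: 10>7, B: 20>14, C: 19>16) and is removed.
For General Rowe, C strictly dominates A on the remaining columns (s1: 16>13, s3: 14>8, s4: 8>3); eliminate A.
For General Cole, s3 strictly dominates s4 on the remaining rows (B: 20>12, C: 19>1); eliminate s4.
Among the remaining strategies, none is strictly dominated by another pure strategy of the same player, so the elimination stops.
Surviving strategies — General Rowe: {B, C}; General Cole: {s1, s3}.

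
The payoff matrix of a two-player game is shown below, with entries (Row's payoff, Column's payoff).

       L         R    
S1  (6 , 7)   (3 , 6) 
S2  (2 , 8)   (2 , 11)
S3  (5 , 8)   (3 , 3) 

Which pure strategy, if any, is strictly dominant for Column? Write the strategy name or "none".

none

L fails to dominate R at S2 (8<11).
R fails to dominate L at S1 (6<7).
No single strategy dominates all the others.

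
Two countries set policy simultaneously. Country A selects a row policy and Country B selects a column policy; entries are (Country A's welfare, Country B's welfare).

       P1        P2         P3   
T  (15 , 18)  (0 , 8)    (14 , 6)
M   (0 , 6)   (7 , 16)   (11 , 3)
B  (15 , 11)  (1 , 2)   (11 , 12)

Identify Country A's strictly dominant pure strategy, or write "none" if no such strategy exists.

T fails to dominate M at P2 (0<7).
M fails to dominate T at P1 (0<15).
B fails to dominate T at P1 (15=15).
No single strategy dominates all the others.

none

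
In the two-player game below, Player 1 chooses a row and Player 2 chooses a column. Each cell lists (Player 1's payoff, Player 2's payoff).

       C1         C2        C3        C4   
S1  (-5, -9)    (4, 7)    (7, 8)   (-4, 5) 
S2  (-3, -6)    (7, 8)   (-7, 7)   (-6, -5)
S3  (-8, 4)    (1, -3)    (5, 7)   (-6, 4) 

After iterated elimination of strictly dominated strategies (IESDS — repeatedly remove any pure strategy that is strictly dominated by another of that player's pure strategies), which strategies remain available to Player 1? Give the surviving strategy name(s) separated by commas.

For Player 1, S1 strictly dominates S3 on the remaining columns (C1: -5>-8, C2: 4>1, C3: 7>5, C4: -4>-6); eliminate S3.
Column C1 is eliminated: C2 beats it against every remaining row (S1: 7>-9, S2: 8>-6).
Column C4 is eliminated: C2 beats it against every remaining row (S1: 7>5, S2: 8>-5).
Among the remaining strategies, none is strictly dominated by another pure strategy of the same player, so the elimination stops.
Surviving strategies — Player 1: {S1, S2}; Player 2: {C2, C3}.

S1, S2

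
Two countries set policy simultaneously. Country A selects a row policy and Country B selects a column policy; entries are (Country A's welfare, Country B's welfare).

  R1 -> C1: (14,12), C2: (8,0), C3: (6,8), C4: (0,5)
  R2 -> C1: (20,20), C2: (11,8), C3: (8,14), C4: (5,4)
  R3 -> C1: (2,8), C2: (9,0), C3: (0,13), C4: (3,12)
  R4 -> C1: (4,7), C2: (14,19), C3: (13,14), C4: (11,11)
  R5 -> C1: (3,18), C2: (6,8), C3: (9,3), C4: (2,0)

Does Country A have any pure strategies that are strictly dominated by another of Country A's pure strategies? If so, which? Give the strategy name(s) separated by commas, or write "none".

R1, R3, R5

R1: dominated, since R2 does at least as well everywhere (C1: 20>14, C2: 11>8, C3: 8>6, C4: 5>0).
R2: no other strategy beats it everywhere (R1 at C1 (20>14); R3 at C1 (20>2); R4 at C1 (20>4); R5 at C1 (20>3)).
R3: dominated, since R2 does at least as well everywhere (C1: 20>2, C2: 11>9, C3: 8>0, C4: 5>3).
R4: no other strategy beats it everywhere (R1 at C2 (14>8); R2 at C2 (14>11); R3 at C1 (4>2); R5 at C1 (4>3)).
R5: dominated, since R4 does at least as well everywhere (C1: 4>3, C2: 14>6, C3: 13>9, C4: 11>2).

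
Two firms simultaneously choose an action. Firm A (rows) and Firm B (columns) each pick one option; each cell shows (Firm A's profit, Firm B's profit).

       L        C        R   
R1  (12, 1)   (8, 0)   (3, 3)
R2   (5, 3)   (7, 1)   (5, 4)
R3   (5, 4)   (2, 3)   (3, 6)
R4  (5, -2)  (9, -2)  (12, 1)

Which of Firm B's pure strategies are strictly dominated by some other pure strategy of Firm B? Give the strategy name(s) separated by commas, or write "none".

L, C

L: dominated, since R does at least as well everywhere (R1: 3>1, R2: 4>3, R3: 6>4, R4: 1>-2).
R strictly dominates C — R1: 3>0, R2: 4>1, R3: 6>3, R4: 1>-2.
Nothing dominates R: L at R1 (3>1); C at R1 (3>0).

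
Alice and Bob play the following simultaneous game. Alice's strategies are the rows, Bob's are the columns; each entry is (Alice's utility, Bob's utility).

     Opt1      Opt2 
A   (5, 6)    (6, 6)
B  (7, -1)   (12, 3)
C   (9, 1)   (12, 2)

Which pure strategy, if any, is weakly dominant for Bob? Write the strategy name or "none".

Opt2

Opt2 vs Opt1: A: 6=6, B: 3>-1, C: 2>1.
Opt2 is at least as good as every other strategy against every opponent action, so it is weakly dominant.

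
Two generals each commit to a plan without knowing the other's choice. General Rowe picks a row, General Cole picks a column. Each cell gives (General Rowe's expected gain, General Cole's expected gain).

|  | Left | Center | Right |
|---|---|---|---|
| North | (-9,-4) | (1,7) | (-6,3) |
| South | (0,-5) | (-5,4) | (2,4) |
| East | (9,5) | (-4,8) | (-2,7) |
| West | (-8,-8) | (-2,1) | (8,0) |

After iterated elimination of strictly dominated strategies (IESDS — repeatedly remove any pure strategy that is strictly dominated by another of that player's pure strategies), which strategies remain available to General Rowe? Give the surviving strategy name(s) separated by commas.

General Cole's strategy Left is strictly dominated by Center (North: 7>-4, South: 4>-5, East: 8>5, West: 1>-8) and is removed.
General Rowe's strategy South is strictly dominated by West (Center: -2>-5, Right: 8>2) and is removed.
For General Rowe, West strictly dominates East on the remaining columns (Center: -2>-4, Right: 8>-2); eliminate East.
For General Cole, Center strictly dominates Right on the remaining rows (North: 7>3, West: 1>0); eliminate Right.
General Rowe's strategy West is strictly dominated by North (Center: 1>-2) and is removed.
Among the remaining strategies, none is strictly dominated by another pure strategy of the same player, so the elimination stops.
Surviving strategies — General Rowe: {North}; General Cole: {Center}.

North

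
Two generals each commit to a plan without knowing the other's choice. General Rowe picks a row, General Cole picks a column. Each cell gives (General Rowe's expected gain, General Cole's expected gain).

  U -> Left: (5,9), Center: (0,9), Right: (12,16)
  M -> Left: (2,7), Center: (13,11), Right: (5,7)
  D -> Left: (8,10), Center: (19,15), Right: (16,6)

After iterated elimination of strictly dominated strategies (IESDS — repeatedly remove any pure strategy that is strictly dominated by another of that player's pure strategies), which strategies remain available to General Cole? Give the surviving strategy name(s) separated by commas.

Center

For General Rowe, D strictly dominates U on the remaining columns (Left: 8>5, Center: 19>0, Right: 16>12); eliminate U.
Row M is eliminated: D beats it against every remaining column (Left: 8>2, Center: 19>13, Right: 16>5).
Column Left is eliminated: Center beats it against every remaining row (D: 15>10).
For General Cole, Center strictly dominates Right on the remaining rows (D: 15>6); eliminate Right.
Among the remaining strategies, none is strictly dominated by another pure strategy of the same player, so the elimination stops.
Surviving strategies — General Rowe: {D}; General Cole: {Center}.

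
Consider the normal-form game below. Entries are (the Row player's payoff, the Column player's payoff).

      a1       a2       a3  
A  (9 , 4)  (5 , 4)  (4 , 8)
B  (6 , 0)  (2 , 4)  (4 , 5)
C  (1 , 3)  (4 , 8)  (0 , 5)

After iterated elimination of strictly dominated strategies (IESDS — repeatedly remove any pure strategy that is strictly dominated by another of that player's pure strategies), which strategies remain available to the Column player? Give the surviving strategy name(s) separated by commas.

a3

For the Row player, A strictly dominates C on the remaining columns (a1: 9>1, a2: 5>4, a3: 4>0); eliminate C.
Column a1 is eliminated: a3 beats it against every remaining row (A: 8>4, B: 5>0).
The Column player's strategy a2 is strictly dominated by a3 (A: 8>4, B: 5>4) and is removed.
Among the remaining strategies, none is strictly dominated by another pure strategy of the same player, so the elimination stops.
Surviving strategies — the Row player: {A, B}; the Column player: {a3}.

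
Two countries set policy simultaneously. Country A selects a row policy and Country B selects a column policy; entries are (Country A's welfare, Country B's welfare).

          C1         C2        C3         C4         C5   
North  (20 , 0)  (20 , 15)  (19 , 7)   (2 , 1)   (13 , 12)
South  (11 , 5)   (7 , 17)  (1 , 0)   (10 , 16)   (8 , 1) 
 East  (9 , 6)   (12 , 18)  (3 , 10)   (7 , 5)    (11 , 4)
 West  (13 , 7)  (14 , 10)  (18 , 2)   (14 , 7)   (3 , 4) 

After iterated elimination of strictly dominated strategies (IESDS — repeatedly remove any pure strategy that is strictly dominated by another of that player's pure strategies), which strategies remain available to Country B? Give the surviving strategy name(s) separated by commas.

Column C1 is eliminated: C2 beats it against every remaining row (North: 15>0, South: 17>5, East: 18>6, West: 10>7).
Country B's strategy C3 is strictly dominated by C2 (North: 15>7, South: 17>0, East: 18>10, West: 10>2) and is removed.
For Country B, C2 strictly dominates C4 on the remaining rows (North: 15>1, South: 17>16, East: 18>5, West: 10>7); eliminate C4.
Row South is eliminated: North beats it against every remaining column (C2: 20>7, C5: 13>8).
Row East is eliminated: North beats it against every remaining column (C2: 20>12, C5: 13>11).
Country A's strategy West is strictly dominated by North (C2: 20>14, C5: 13>3) and is removed.
Column C5 is eliminated: C2 beats it against every remaining row (North: 15>12).
Among the remaining strategies, none is strictly dominated by another pure strategy of the same player, so the elimination stops.
Surviving strategies — Country A: {North}; Country B: {C2}.

C2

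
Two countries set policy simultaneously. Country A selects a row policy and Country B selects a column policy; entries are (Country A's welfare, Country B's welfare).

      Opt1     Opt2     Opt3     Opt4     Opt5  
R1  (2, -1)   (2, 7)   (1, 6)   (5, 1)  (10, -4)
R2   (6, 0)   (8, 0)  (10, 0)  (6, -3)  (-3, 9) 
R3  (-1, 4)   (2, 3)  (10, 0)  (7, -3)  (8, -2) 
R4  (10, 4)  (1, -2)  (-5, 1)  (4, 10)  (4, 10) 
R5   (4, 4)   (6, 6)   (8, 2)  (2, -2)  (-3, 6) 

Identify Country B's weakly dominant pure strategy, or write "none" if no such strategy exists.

none

Opt1 fails to dominate Opt2 at R1 (-1<7).
Opt2 fails to dominate Opt1 at R3 (3<4).
Opt3 fails to dominate Opt1 at R3 (0<4).
Opt4 fails to dominate Opt1 at R2 (-3<0).
Opt5 fails to dominate Opt1 at R1 (-4<-1).
No single strategy dominates all the others.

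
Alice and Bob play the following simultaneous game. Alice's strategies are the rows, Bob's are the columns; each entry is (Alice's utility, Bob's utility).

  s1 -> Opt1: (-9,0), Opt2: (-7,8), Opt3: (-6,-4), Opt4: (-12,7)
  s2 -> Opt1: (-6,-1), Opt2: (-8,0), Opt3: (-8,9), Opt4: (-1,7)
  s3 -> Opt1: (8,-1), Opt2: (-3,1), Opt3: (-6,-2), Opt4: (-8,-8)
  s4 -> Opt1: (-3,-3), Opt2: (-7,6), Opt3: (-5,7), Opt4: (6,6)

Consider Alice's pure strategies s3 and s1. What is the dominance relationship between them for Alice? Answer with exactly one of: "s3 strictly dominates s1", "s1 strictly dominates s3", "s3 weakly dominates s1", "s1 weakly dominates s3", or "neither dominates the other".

Compare s3 to s1 across each choice by Bob: Opt1: 8>-9, Opt2: -3>-7, Opt3: -6=-6, Opt4: -8>-12.
s3 is at least as good everywhere and strictly better somewhere (tied only at Opt3), so s3 weakly but not strictly dominates s1.

s3 weakly dominates s1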